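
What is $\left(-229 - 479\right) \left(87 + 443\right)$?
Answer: $-375240$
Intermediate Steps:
$\left(-229 - 479\right) \left(87 + 443\right) = \left(-708\right) 530 = -375240$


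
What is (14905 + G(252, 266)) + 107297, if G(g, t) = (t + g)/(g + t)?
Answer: 122203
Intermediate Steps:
G(g, t) = 1 (G(g, t) = (g + t)/(g + t) = 1)
(14905 + G(252, 266)) + 107297 = (14905 + 1) + 107297 = 14906 + 107297 = 122203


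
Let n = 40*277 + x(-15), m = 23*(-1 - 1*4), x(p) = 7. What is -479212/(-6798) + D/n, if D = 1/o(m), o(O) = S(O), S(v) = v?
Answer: 305498844631/4333741995 ≈ 70.493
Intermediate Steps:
m = -115 (m = 23*(-1 - 4) = 23*(-5) = -115)
n = 11087 (n = 40*277 + 7 = 11080 + 7 = 11087)
o(O) = O
D = -1/115 (D = 1/(-115) = -1/115 ≈ -0.0086956)
-479212/(-6798) + D/n = -479212/(-6798) - 1/115/11087 = -479212*(-1/6798) - 1/115*1/11087 = 239606/3399 - 1/1275005 = 305498844631/4333741995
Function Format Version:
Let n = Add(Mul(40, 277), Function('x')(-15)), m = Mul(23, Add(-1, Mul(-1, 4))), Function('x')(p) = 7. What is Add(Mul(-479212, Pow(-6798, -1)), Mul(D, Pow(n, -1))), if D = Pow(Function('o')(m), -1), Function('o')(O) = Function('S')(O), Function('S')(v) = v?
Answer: Rational(305498844631, 4333741995) ≈ 70.493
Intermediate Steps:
m = -115 (m = Mul(23, Add(-1, -4)) = Mul(23, -5) = -115)
n = 11087 (n = Add(Mul(40, 277), 7) = Add(11080, 7) = 11087)
Function('o')(O) = O
D = Rational(-1, 115) (D = Pow(-115, -1) = Rational(-1, 115) ≈ -0.0086956)
Add(Mul(-479212, Pow(-6798, -1)), Mul(D, Pow(n, -1))) = Add(Mul(-479212, Pow(-6798, -1)), Mul(Rational(-1, 115), Pow(11087, -1))) = Add(Mul(-479212, Rational(-1, 6798)), Mul(Rational(-1, 115), Rational(1, 11087))) = Add(Rational(239606, 3399), Rational(-1, 1275005)) = Rational(305498844631, 4333741995)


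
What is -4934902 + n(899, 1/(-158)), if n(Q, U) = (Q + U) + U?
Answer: -389786238/79 ≈ -4.9340e+6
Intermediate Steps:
n(Q, U) = Q + 2*U
-4934902 + n(899, 1/(-158)) = -4934902 + (899 + 2/(-158)) = -4934902 + (899 + 2*(-1/158)) = -4934902 + (899 - 1/79) = -4934902 + 71020/79 = -389786238/79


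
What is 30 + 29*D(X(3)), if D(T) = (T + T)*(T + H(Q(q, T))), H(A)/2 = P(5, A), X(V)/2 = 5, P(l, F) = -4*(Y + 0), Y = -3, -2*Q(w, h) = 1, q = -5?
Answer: 19750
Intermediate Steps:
Q(w, h) = -½ (Q(w, h) = -½*1 = -½)
P(l, F) = 12 (P(l, F) = -4*(-3 + 0) = -4*(-3) = 12)
X(V) = 10 (X(V) = 2*5 = 10)
H(A) = 24 (H(A) = 2*12 = 24)
D(T) = 2*T*(24 + T) (D(T) = (T + T)*(T + 24) = (2*T)*(24 + T) = 2*T*(24 + T))
30 + 29*D(X(3)) = 30 + 29*(2*10*(24 + 10)) = 30 + 29*(2*10*34) = 30 + 29*680 = 30 + 19720 = 19750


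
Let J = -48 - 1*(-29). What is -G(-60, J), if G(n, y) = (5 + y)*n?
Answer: -840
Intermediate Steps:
J = -19 (J = -48 + 29 = -19)
G(n, y) = n*(5 + y)
-G(-60, J) = -(-60)*(5 - 19) = -(-60)*(-14) = -1*840 = -840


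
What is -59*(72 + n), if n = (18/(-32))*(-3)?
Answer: -69561/16 ≈ -4347.6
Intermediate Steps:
n = 27/16 (n = (18*(-1/32))*(-3) = -9/16*(-3) = 27/16 ≈ 1.6875)
-59*(72 + n) = -59*(72 + 27/16) = -59*1179/16 = -69561/16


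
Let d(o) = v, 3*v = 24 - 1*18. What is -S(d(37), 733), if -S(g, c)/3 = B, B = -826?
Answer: -2478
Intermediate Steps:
v = 2 (v = (24 - 1*18)/3 = (24 - 18)/3 = (⅓)*6 = 2)
d(o) = 2
S(g, c) = 2478 (S(g, c) = -3*(-826) = 2478)
-S(d(37), 733) = -1*2478 = -2478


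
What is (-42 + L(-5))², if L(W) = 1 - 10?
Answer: 2601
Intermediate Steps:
L(W) = -9
(-42 + L(-5))² = (-42 - 9)² = (-51)² = 2601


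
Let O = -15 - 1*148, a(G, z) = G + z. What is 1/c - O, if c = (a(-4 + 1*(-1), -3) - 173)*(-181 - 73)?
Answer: 7493763/45974 ≈ 163.00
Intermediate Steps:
c = 45974 (c = (((-4 + 1*(-1)) - 3) - 173)*(-181 - 73) = (((-4 - 1) - 3) - 173)*(-254) = ((-5 - 3) - 173)*(-254) = (-8 - 173)*(-254) = -181*(-254) = 45974)
O = -163 (O = -15 - 148 = -163)
1/c - O = 1/45974 - 1*(-163) = 1/45974 + 163 = 7493763/45974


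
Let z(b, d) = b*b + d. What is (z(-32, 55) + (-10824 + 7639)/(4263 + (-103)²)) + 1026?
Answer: 2407875/1144 ≈ 2104.8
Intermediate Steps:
z(b, d) = d + b² (z(b, d) = b² + d = d + b²)
(z(-32, 55) + (-10824 + 7639)/(4263 + (-103)²)) + 1026 = ((55 + (-32)²) + (-10824 + 7639)/(4263 + (-103)²)) + 1026 = ((55 + 1024) - 3185/(4263 + 10609)) + 1026 = (1079 - 3185/14872) + 1026 = (1079 - 3185*1/14872) + 1026 = (1079 - 245/1144) + 1026 = 1234131/1144 + 1026 = 2407875/1144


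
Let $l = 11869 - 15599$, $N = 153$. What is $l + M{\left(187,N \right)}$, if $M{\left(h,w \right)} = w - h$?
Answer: $-3764$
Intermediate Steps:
$l = -3730$ ($l = 11869 - 15599 = -3730$)
$l + M{\left(187,N \right)} = -3730 + \left(153 - 187\right) = -3730 - 34 = -3764$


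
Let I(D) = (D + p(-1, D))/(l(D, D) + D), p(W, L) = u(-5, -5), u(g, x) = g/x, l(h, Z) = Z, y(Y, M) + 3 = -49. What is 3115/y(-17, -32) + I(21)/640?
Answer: -10466257/174720 ≈ -59.903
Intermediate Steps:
y(Y, M) = -52 (y(Y, M) = -3 - 49 = -52)
p(W, L) = 1 (p(W, L) = -5/(-5) = -5*(-⅕) = 1)
I(D) = (1 + D)/(2*D) (I(D) = (D + 1)/(D + D) = (1 + D)/((2*D)) = (1 + D)*(1/(2*D)) = (1 + D)/(2*D))
3115/y(-17, -32) + I(21)/640 = 3115/(-52) + ((½)*(1 + 21)/21)/640 = 3115*(-1/52) + ((½)*(1/21)*22)*(1/640) = -3115/52 + (11/21)*(1/640) = -3115/52 + 11/13440 = -10466257/174720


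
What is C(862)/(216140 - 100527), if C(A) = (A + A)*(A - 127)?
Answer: 1267140/115613 ≈ 10.960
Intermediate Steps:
C(A) = 2*A*(-127 + A) (C(A) = (2*A)*(-127 + A) = 2*A*(-127 + A))
C(862)/(216140 - 100527) = (2*862*(-127 + 862))/(216140 - 100527) = (2*862*735)/115613 = 1267140*(1/115613) = 1267140/115613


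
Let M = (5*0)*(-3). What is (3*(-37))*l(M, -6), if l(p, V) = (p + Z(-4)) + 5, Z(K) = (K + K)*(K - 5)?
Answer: -8547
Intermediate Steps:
Z(K) = 2*K*(-5 + K) (Z(K) = (2*K)*(-5 + K) = 2*K*(-5 + K))
M = 0 (M = 0*(-3) = 0)
l(p, V) = 77 + p (l(p, V) = (p + 2*(-4)*(-5 - 4)) + 5 = (p + 2*(-4)*(-9)) + 5 = (p + 72) + 5 = (72 + p) + 5 = 77 + p)
(3*(-37))*l(M, -6) = (3*(-37))*(77 + 0) = -111*77 = -8547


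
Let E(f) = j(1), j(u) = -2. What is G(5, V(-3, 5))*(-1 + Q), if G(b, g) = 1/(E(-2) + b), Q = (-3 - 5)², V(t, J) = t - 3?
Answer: 21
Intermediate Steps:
E(f) = -2
V(t, J) = -3 + t
Q = 64 (Q = (-8)² = 64)
G(b, g) = 1/(-2 + b)
G(5, V(-3, 5))*(-1 + Q) = (-1 + 64)/(-2 + 5) = 63/3 = (⅓)*63 = 21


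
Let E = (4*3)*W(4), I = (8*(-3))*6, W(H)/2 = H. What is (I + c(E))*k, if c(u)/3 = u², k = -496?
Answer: -13641984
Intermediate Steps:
W(H) = 2*H
I = -144 (I = -24*6 = -144)
E = 96 (E = (4*3)*(2*4) = 12*8 = 96)
c(u) = 3*u²
(I + c(E))*k = (-144 + 3*96²)*(-496) = (-144 + 3*9216)*(-496) = (-144 + 27648)*(-496) = 27504*(-496) = -13641984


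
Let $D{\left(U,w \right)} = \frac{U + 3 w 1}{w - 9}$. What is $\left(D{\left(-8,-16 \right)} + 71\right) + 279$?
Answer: $\frac{8806}{25} \approx 352.24$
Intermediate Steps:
$D{\left(U,w \right)} = \frac{U + 3 w}{-9 + w}$
$\left(D{\left(-8,-16 \right)} + 71\right) + 279 = \left(\frac{-8 + 3 \left(-16\right)}{-9 - 16} + 71\right) + 279 = \left(\frac{-8 - 48}{-25} + 71\right) + 279 = \left(\left(- \frac{1}{25}\right) \left(-56\right) + 71\right) + 279 = \left(\frac{56}{25} + 71\right) + 279 = \frac{1831}{25} + 279 = \frac{8806}{25}$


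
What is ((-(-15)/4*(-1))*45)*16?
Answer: -2700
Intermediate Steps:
((-(-15)/4*(-1))*45)*16 = ((-3*(-5/4)*(-1))*45)*16 = (((15/4)*(-1))*45)*16 = -15/4*45*16 = -675/4*16 = -2700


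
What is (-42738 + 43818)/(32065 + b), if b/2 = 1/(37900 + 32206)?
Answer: 18928620/561987223 ≈ 0.033682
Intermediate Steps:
b = 1/35053 (b = 2/(37900 + 32206) = 2/70106 = 2*(1/70106) = 1/35053 ≈ 2.8528e-5)
(-42738 + 43818)/(32065 + b) = (-42738 + 43818)/(32065 + 1/35053) = 1080/(1123974446/35053) = 1080*(35053/1123974446) = 18928620/561987223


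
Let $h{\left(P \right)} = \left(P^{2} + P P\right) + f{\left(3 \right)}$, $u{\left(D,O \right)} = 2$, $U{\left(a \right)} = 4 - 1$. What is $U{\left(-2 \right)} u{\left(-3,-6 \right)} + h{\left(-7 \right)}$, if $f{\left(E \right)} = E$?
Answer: $107$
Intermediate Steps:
$U{\left(a \right)} = 3$
$h{\left(P \right)} = 3 + 2 P^{2}$ ($h{\left(P \right)} = \left(P^{2} + P P\right) + 3 = \left(P^{2} + P^{2}\right) + 3 = 2 P^{2} + 3 = 3 + 2 P^{2}$)
$U{\left(-2 \right)} u{\left(-3,-6 \right)} + h{\left(-7 \right)} = 3 \cdot 2 + \left(3 + 2 \left(-7\right)^{2}\right) = 6 + \left(3 + 2 \cdot 49\right) = 6 + \left(3 + 98\right) = 6 + 101 = 107$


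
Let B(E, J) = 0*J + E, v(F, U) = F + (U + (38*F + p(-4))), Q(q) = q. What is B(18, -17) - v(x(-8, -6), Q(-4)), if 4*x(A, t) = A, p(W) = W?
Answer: 104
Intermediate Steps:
x(A, t) = A/4
v(F, U) = -4 + U + 39*F (v(F, U) = F + (U + (38*F - 4)) = F + (U + (-4 + 38*F)) = F + (-4 + U + 38*F) = -4 + U + 39*F)
B(E, J) = E (B(E, J) = 0 + E = E)
B(18, -17) - v(x(-8, -6), Q(-4)) = 18 - (-4 - 4 + 39*((1/4)*(-8))) = 18 - (-4 - 4 + 39*(-2)) = 18 - (-4 - 4 - 78) = 18 - 1*(-86) = 18 + 86 = 104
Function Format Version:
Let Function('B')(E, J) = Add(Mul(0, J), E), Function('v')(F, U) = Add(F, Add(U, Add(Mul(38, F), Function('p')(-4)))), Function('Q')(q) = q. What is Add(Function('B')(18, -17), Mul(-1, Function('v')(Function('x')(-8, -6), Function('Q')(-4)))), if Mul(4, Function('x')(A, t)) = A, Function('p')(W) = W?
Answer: 104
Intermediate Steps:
Function('x')(A, t) = Mul(Rational(1, 4), A)
Function('v')(F, U) = Add(-4, U, Mul(39, F)) (Function('v')(F, U) = Add(F, Add(U, Add(Mul(38, F), -4))) = Add(F, Add(U, Add(-4, Mul(38, F)))) = Add(F, Add(-4, U, Mul(38, F))) = Add(-4, U, Mul(39, F)))
Function('B')(E, J) = E (Function('B')(E, J) = Add(0, E) = E)
Add(Function('B')(18, -17), Mul(-1, Function('v')(Function('x')(-8, -6), Function('Q')(-4)))) = Add(18, Mul(-1, Add(-4, -4, Mul(39, Mul(Rational(1, 4), -8))))) = Add(18, Mul(-1, Add(-4, -4, Mul(39, -2)))) = Add(18, Mul(-1, Add(-4, -4, -78))) = Add(18, Mul(-1, -86)) = Add(18, 86) = 104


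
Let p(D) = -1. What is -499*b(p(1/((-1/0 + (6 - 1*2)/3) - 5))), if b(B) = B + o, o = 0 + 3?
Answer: -998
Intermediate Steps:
o = 3
b(B) = 3 + B (b(B) = B + 3 = 3 + B)
-499*b(p(1/((-1/0 + (6 - 1*2)/3) - 5))) = -499*(3 - 1) = -499*2 = -998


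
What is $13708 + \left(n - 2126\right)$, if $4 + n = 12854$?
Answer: $24432$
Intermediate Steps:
$n = 12850$ ($n = -4 + 12854 = 12850$)
$13708 + \left(n - 2126\right) = 13708 + \left(12850 - 2126\right) = 13708 + 10724 = 24432$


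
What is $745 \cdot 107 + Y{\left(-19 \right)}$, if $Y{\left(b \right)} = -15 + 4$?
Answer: $79704$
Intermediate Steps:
$Y{\left(b \right)} = -11$
$745 \cdot 107 + Y{\left(-19 \right)} = 745 \cdot 107 - 11 = 79715 - 11 = 79704$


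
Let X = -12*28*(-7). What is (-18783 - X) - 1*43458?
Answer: -64593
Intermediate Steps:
X = 2352 (X = -336*(-7) = 2352)
(-18783 - X) - 1*43458 = (-18783 - 1*2352) - 1*43458 = (-18783 - 2352) - 43458 = -21135 - 43458 = -64593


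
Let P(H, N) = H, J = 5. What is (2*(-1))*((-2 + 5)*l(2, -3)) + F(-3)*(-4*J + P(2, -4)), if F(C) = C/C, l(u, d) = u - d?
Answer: -48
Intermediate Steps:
F(C) = 1
(2*(-1))*((-2 + 5)*l(2, -3)) + F(-3)*(-4*J + P(2, -4)) = (2*(-1))*((-2 + 5)*(2 - 1*(-3))) + 1*(-4*5 + 2) = -6*(2 + 3) + 1*(-20 + 2) = -6*5 + 1*(-18) = -2*15 - 18 = -30 - 18 = -48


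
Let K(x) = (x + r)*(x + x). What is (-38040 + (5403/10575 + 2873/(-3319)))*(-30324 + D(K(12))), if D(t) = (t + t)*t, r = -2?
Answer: -12591416242779352/3899825 ≈ -3.2287e+9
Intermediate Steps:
K(x) = 2*x*(-2 + x) (K(x) = (x - 2)*(x + x) = (-2 + x)*(2*x) = 2*x*(-2 + x))
D(t) = 2*t**2 (D(t) = (2*t)*t = 2*t**2)
(-38040 + (5403/10575 + 2873/(-3319)))*(-30324 + D(K(12))) = (-38040 + (5403/10575 + 2873/(-3319)))*(-30324 + 2*(2*12*(-2 + 12))**2) = (-38040 + (5403*(1/10575) + 2873*(-1/3319)))*(-30324 + 2*(2*12*10)**2) = (-38040 + (1801/3525 - 2873/3319))*(-30324 + 2*240**2) = (-38040 - 4149806/11699475)*(-30324 + 2*57600) = -445052178806*(-30324 + 115200)/11699475 = -445052178806/11699475*84876 = -12591416242779352/3899825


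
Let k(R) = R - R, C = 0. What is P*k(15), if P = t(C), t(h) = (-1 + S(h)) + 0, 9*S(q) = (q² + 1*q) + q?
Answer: 0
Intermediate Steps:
S(q) = q²/9 + 2*q/9 (S(q) = ((q² + 1*q) + q)/9 = ((q² + q) + q)/9 = ((q + q²) + q)/9 = (q² + 2*q)/9 = q²/9 + 2*q/9)
k(R) = 0
t(h) = -1 + h*(2 + h)/9 (t(h) = (-1 + h*(2 + h)/9) + 0 = -1 + h*(2 + h)/9)
P = -1 (P = -1 + (⅑)*0*(2 + 0) = -1 + (⅑)*0*2 = -1 + 0 = -1)
P*k(15) = -1*0 = 0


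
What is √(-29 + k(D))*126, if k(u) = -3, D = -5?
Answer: 504*I*√2 ≈ 712.76*I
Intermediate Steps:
√(-29 + k(D))*126 = √(-29 - 3)*126 = √(-32)*126 = (4*I*√2)*126 = 504*I*√2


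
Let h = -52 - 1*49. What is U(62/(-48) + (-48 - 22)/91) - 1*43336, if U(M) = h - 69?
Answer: -43506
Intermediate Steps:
h = -101 (h = -52 - 49 = -101)
U(M) = -170 (U(M) = -101 - 69 = -170)
U(62/(-48) + (-48 - 22)/91) - 1*43336 = -170 - 1*43336 = -170 - 43336 = -43506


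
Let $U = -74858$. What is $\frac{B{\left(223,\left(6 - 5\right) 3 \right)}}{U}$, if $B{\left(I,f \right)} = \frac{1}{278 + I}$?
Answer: $- \frac{1}{37503858} \approx -2.6664 \cdot 10^{-8}$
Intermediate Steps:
$\frac{B{\left(223,\left(6 - 5\right) 3 \right)}}{U} = \frac{1}{\left(278 + 223\right) \left(-74858\right)} = \frac{1}{501} \left(- \frac{1}{74858}\right) = - \frac{1}{37503858}$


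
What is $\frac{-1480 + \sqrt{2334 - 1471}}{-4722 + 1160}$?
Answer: $\frac{740}{1781} - \frac{\sqrt{863}}{3562} \approx 0.40725$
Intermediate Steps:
$\frac{-1480 + \sqrt{2334 - 1471}}{-4722 + 1160} = \frac{-1480 + \sqrt{863}}{-3562} = \left(-1480 + \sqrt{863}\right) \left(- \frac{1}{3562}\right) = \frac{740}{1781} - \frac{\sqrt{863}}{3562}$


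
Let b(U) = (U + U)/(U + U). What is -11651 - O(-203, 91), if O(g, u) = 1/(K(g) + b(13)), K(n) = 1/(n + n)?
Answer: -4719061/405 ≈ -11652.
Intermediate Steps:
b(U) = 1 (b(U) = (2*U)/((2*U)) = (2*U)*(1/(2*U)) = 1)
K(n) = 1/(2*n)
O(g, u) = 1/(1 + 1/(2*g)) (O(g, u) = 1/(1/(2*g) + 1) = 1/(1 + 1/(2*g)))
-11651 - O(-203, 91) = -11651 - 2*(-203)/(1 + 2*(-203)) = -11651 - 2*(-203)/(1 - 406) = -11651 - 2*(-203)/(-405) = -11651 - 2*(-203)*(-1)/405 = -11651 - 1*406/405 = -11651 - 406/405 = -4719061/405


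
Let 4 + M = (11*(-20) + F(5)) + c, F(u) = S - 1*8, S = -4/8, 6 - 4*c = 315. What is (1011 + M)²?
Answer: 7868025/16 ≈ 4.9175e+5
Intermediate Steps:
c = -309/4 (c = 3/2 - ¼*315 = 3/2 - 315/4 = -309/4 ≈ -77.250)
S = -½ (S = -4*⅛ = -½ ≈ -0.50000)
F(u) = -17/2 (F(u) = -½ - 1*8 = -½ - 8 = -17/2)
M = -1239/4 (M = -4 + ((11*(-20) - 17/2) - 309/4) = -4 + ((-220 - 17/2) - 309/4) = -4 + (-457/2 - 309/4) = -4 - 1223/4 = -1239/4 ≈ -309.75)
(1011 + M)² = (1011 - 1239/4)² = (2805/4)² = 7868025/16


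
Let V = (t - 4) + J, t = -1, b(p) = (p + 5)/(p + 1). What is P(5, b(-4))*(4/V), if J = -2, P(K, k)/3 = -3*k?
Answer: -12/7 ≈ -1.7143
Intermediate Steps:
b(p) = (5 + p)/(1 + p)
P(K, k) = -9*k (P(K, k) = 3*(-3*k) = -9*k)
V = -7 (V = (-1 - 4) - 2 = -5 - 2 = -7)
P(5, b(-4))*(4/V) = (-9*(5 - 4)/(1 - 4))*(4/(-7)) = (-9/(-3))*(4*(-⅐)) = -(-3)*(-4/7) = -9*(-⅓)*(-4/7) = 3*(-4/7) = -12/7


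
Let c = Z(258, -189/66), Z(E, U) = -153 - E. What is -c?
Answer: 411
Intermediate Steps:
c = -411 (c = -153 - 1*258 = -153 - 258 = -411)
-c = -1*(-411) = 411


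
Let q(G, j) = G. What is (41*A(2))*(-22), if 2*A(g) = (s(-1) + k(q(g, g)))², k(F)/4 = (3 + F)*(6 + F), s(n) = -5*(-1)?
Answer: -12278475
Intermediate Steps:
s(n) = 5
k(F) = 4*(3 + F)*(6 + F) (k(F) = 4*((3 + F)*(6 + F)) = 4*(3 + F)*(6 + F))
A(g) = (77 + 4*g² + 36*g)²/2 (A(g) = (5 + (72 + 4*g² + 36*g))²/2 = (77 + 4*g² + 36*g)²/2)
(41*A(2))*(-22) = (41*((77 + 4*2² + 36*2)²/2))*(-22) = (41*((77 + 4*4 + 72)²/2))*(-22) = (41*((77 + 16 + 72)²/2))*(-22) = (41*((½)*165²))*(-22) = (41*((½)*27225))*(-22) = (41*(27225/2))*(-22) = (1116225/2)*(-22) = -12278475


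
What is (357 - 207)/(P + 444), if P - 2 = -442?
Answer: 75/2 ≈ 37.500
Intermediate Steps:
P = -440 (P = 2 - 442 = -440)
(357 - 207)/(P + 444) = (357 - 207)/(-440 + 444) = 150/4 = 150*(¼) = 75/2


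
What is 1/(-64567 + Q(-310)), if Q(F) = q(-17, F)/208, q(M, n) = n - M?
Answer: -208/13430229 ≈ -1.5487e-5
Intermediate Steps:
Q(F) = 17/208 + F/208 (Q(F) = (F - 1*(-17))/208 = (F + 17)*(1/208) = (17 + F)*(1/208) = 17/208 + F/208)
1/(-64567 + Q(-310)) = 1/(-64567 + (17/208 + (1/208)*(-310))) = 1/(-64567 + (17/208 - 155/104)) = 1/(-64567 - 293/208) = 1/(-13430229/208) = -208/13430229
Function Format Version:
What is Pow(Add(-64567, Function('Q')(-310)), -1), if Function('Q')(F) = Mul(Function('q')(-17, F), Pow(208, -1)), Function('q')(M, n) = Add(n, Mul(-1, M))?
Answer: Rational(-208, 13430229) ≈ -1.5487e-5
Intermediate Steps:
Function('Q')(F) = Add(Rational(17, 208), Mul(Rational(1, 208), F)) (Function('Q')(F) = Mul(Add(F, Mul(-1, -17)), Pow(208, -1)) = Mul(Add(F, 17), Rational(1, 208)) = Mul(Add(17, F), Rational(1, 208)) = Add(Rational(17, 208), Mul(Rational(1, 208), F)))
Pow(Add(-64567, Function('Q')(-310)), -1) = Pow(Add(-64567, Add(Rational(17, 208), Mul(Rational(1, 208), -310))), -1) = Pow(Add(-64567, Add(Rational(17, 208), Rational(-155, 104))), -1) = Pow(Add(-64567, Rational(-293, 208)), -1) = Pow(Rational(-13430229, 208), -1) = Rational(-208, 13430229)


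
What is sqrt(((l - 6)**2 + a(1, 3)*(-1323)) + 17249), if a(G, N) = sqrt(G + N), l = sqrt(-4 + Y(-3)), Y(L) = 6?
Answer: sqrt(14641 - 12*sqrt(2)) ≈ 120.93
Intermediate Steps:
l = sqrt(2) (l = sqrt(-4 + 6) = sqrt(2) ≈ 1.4142)
sqrt(((l - 6)**2 + a(1, 3)*(-1323)) + 17249) = sqrt(((sqrt(2) - 6)**2 + sqrt(1 + 3)*(-1323)) + 17249) = sqrt(((-6 + sqrt(2))**2 + sqrt(4)*(-1323)) + 17249) = sqrt(((-6 + sqrt(2))**2 + 2*(-1323)) + 17249) = sqrt(((-6 + sqrt(2))**2 - 2646) + 17249) = sqrt((-2646 + (-6 + sqrt(2))**2) + 17249) = sqrt(14603 + (-6 + sqrt(2))**2)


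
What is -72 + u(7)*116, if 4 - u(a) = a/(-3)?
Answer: 1988/3 ≈ 662.67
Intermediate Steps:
u(a) = 4 + a/3 (u(a) = 4 - a/(-3) = 4 - a*(-1)/3 = 4 - (-1)*a/3 = 4 + a/3)
-72 + u(7)*116 = -72 + (4 + (⅓)*7)*116 = -72 + (4 + 7/3)*116 = -72 + (19/3)*116 = -72 + 2204/3 = 1988/3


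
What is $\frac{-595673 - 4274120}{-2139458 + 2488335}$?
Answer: $- \frac{4869793}{348877} \approx -13.958$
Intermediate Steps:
$\frac{-595673 - 4274120}{-2139458 + 2488335} = - \frac{4869793}{348877}$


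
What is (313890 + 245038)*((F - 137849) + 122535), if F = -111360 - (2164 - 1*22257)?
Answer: -59571105168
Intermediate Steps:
F = -91267 (F = -111360 - (2164 - 22257) = -111360 - 1*(-20093) = -111360 + 20093 = -91267)
(313890 + 245038)*((F - 137849) + 122535) = (313890 + 245038)*((-91267 - 137849) + 122535) = 558928*(-229116 + 122535) = 558928*(-106581) = -59571105168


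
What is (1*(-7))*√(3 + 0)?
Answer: -7*√3 ≈ -12.124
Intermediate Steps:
(1*(-7))*√(3 + 0) = -7*√3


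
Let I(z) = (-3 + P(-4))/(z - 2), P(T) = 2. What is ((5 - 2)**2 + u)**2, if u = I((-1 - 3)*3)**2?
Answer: 3115225/38416 ≈ 81.092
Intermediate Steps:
I(z) = -1/(-2 + z) (I(z) = (-3 + 2)/(z - 2) = -1/(-2 + z))
u = 1/196 (u = (-1/(-2 + (-1 - 3)*3))**2 = (-1/(-2 - 4*3))**2 = (-1/(-2 - 12))**2 = (-1/(-14))**2 = (-1*(-1/14))**2 = (1/14)**2 = 1/196 ≈ 0.0051020)
((5 - 2)**2 + u)**2 = ((5 - 2)**2 + 1/196)**2 = (3**2 + 1/196)**2 = (9 + 1/196)**2 = (1765/196)**2 = 3115225/38416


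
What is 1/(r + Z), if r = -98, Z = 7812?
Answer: 1/7714 ≈ 0.00012963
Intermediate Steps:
1/(r + Z) = 1/(-98 + 7812) = 1/7714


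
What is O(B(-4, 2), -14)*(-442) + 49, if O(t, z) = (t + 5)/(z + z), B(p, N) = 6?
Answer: 3117/14 ≈ 222.64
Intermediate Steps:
O(t, z) = (5 + t)/(2*z) (O(t, z) = (5 + t)/((2*z)) = (5 + t)*(1/(2*z)) = (5 + t)/(2*z))
O(B(-4, 2), -14)*(-442) + 49 = ((1/2)*(5 + 6)/(-14))*(-442) + 49 = ((1/2)*(-1/14)*11)*(-442) + 49 = -11/28*(-442) + 49 = 2431/14 + 49 = 3117/14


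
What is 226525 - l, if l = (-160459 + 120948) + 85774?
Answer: 180262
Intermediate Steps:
l = 46263 (l = -39511 + 85774 = 46263)
226525 - l = 226525 - 1*46263 = 226525 - 46263 = 180262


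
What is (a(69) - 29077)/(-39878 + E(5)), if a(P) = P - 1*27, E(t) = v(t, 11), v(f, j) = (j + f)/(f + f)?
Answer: 145175/199382 ≈ 0.72812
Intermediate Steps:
v(f, j) = (f + j)/(2*f) (v(f, j) = (f + j)/((2*f)) = (f + j)*(1/(2*f)) = (f + j)/(2*f))
E(t) = (11 + t)/(2*t) (E(t) = (t + 11)/(2*t) = (11 + t)/(2*t))
a(P) = -27 + P (a(P) = P - 27 = -27 + P)
(a(69) - 29077)/(-39878 + E(5)) = ((-27 + 69) - 29077)/(-39878 + (1/2)*(11 + 5)/5) = (42 - 29077)/(-39878 + (1/2)*(1/5)*16) = -29035/(-39878 + 8/5) = -29035/(-199382/5) = -29035*(-5/199382) = 145175/199382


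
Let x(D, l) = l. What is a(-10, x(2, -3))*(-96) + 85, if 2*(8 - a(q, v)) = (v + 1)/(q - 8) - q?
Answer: -593/3 ≈ -197.67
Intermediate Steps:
a(q, v) = 8 + q/2 - (1 + v)/(2*(-8 + q)) (a(q, v) = 8 - ((v + 1)/(q - 8) - q)/2 = 8 - ((1 + v)/(-8 + q) - q)/2 = 8 - (-q + (1 + v)/(-8 + q))/2 = 8 + (q/2 - (1 + v)/(2*(-8 + q))) = 8 + q/2 - (1 + v)/(2*(-8 + q)))
a(-10, x(2, -3))*(-96) + 85 = ((-129 + (-10)² - 1*(-3) + 8*(-10))/(2*(-8 - 10)))*(-96) + 85 = ((½)*(-129 + 100 + 3 - 80)/(-18))*(-96) + 85 = ((½)*(-1/18)*(-106))*(-96) + 85 = (53/18)*(-96) + 85 = -848/3 + 85 = -593/3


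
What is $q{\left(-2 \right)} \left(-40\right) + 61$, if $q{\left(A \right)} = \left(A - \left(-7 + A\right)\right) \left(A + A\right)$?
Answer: $1181$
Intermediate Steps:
$q{\left(A \right)} = 14 A$ ($q{\left(A \right)} = 7 \cdot 2 A = 14 A$)
$q{\left(-2 \right)} \left(-40\right) + 61 = 14 \left(-2\right) \left(-40\right) + 61 = \left(-28\right) \left(-40\right) + 61 = 1120 + 61 = 1181$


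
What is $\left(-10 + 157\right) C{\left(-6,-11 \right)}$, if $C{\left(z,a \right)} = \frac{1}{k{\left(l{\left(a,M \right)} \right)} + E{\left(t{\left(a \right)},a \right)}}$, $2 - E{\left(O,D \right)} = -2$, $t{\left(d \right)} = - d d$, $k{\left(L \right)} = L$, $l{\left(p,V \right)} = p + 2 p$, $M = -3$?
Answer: $- \frac{147}{29} \approx -5.069$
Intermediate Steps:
$l{\left(p,V \right)} = 3 p$
$t{\left(d \right)} = - d^{2}$
$E{\left(O,D \right)} = 4$ ($E{\left(O,D \right)} = 2 - -2 = 2 + 2 = 4$)
$C{\left(z,a \right)} = \frac{1}{4 + 3 a}$ ($C{\left(z,a \right)} = \frac{1}{3 a + 4} = \frac{1}{4 + 3 a}$)
$\left(-10 + 157\right) C{\left(-6,-11 \right)} = \frac{-10 + 157}{4 + 3 \left(-11\right)} = \frac{147}{4 - 33} = \frac{147}{-29} = 147 \left(- \frac{1}{29}\right) = - \frac{147}{29}$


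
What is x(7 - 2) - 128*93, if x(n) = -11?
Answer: -11915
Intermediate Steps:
x(7 - 2) - 128*93 = -11 - 128*93 = -11 - 11904 = -11915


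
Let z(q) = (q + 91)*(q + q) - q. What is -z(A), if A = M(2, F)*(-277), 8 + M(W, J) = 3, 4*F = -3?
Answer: -4087135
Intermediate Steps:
F = -3/4 (F = (1/4)*(-3) = -3/4 ≈ -0.75000)
M(W, J) = -5 (M(W, J) = -8 + 3 = -5)
A = 1385 (A = -5*(-277) = 1385)
z(q) = -q + 2*q*(91 + q) (z(q) = (91 + q)*(2*q) - q = 2*q*(91 + q) - q = -q + 2*q*(91 + q))
-z(A) = -1385*(181 + 2*1385) = -1385*(181 + 2770) = -1385*2951 = -1*4087135 = -4087135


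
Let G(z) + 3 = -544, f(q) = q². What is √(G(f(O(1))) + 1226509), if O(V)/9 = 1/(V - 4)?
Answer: 3*√136218 ≈ 1107.2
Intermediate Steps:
O(V) = 9/(-4 + V) (O(V) = 9/(V - 4) = 9/(-4 + V))
G(z) = -547 (G(z) = -3 - 544 = -547)
√(G(f(O(1))) + 1226509) = √(-547 + 1226509) = √1225962 = 3*√136218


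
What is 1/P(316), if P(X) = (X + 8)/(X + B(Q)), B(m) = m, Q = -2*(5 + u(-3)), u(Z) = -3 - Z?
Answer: 17/18 ≈ 0.94444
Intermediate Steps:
Q = -10 (Q = -2*(5 + (-3 - 1*(-3))) = -2*(5 + (-3 + 3)) = -2*(5 + 0) = -2*5 = -10)
P(X) = (8 + X)/(-10 + X) (P(X) = (X + 8)/(X - 10) = (8 + X)/(-10 + X))
1/P(316) = 1/((8 + 316)/(-10 + 316)) = 1/(324/306) = 1/((1/306)*324) = 1/(18/17) = 17/18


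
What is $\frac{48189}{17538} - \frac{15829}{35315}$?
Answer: $\frac{474728511}{206451490} \approx 2.2995$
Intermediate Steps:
$\frac{48189}{17538} - \frac{15829}{35315} = 48189 \cdot \frac{1}{17538} - \frac{15829}{35315} = \frac{16063}{5846} - \frac{15829}{35315} = \frac{474728511}{206451490}$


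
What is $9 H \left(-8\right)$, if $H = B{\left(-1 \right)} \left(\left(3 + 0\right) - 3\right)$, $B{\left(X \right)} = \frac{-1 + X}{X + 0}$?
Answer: $0$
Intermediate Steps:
$B{\left(X \right)} = \frac{-1 + X}{X}$
$H = 0$ ($H = \frac{-1 - 1}{-1} \left(\left(3 + 0\right) - 3\right) = \left(-1\right) \left(-2\right) \left(3 - 3\right) = 2 \cdot 0 = 0$)
$9 H \left(-8\right) = 9 \cdot 0 \left(-8\right) = 0 \left(-8\right) = 0$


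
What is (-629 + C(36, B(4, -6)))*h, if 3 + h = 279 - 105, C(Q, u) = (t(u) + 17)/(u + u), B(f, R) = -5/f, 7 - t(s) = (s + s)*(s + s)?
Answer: -1087731/10 ≈ -1.0877e+5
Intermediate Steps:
t(s) = 7 - 4*s² (t(s) = 7 - (s + s)*(s + s) = 7 - 2*s*2*s = 7 - 4*s²)
C(Q, u) = (24 - 4*u²)/(2*u) (C(Q, u) = ((7 - 4*u²) + 17)/(u + u) = (24 - 4*u²)/((2*u)) = (24 - 4*u²)*(1/(2*u)) = (24 - 4*u²)/(2*u))
h = 171 (h = -3 + (279 - 105) = -3 + 174 = 171)
(-629 + C(36, B(4, -6)))*h = (-629 + (-(-10)/4 + 12/((-5/4))))*171 = (-629 + (-(-10)/4 + 12/((-5*¼))))*171 = (-629 + (-2*(-5/4) + 12/(-5/4)))*171 = (-629 + (5/2 + 12*(-⅘)))*171 = (-629 + (5/2 - 48/5))*171 = (-629 - 71/10)*171 = -6361/10*171 = -1087731/10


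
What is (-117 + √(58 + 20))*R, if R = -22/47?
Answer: 2574/47 - 22*√78/47 ≈ 50.632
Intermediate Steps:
R = -22/47 (R = -22*1/47 = -22/47 ≈ -0.46809)
(-117 + √(58 + 20))*R = (-117 + √(58 + 20))*(-22/47) = (-117 + √78)*(-22/47) = 2574/47 - 22*√78/47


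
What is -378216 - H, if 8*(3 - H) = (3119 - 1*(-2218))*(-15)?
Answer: -3105807/8 ≈ -3.8823e+5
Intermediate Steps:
H = 80079/8 (H = 3 - (3119 - 1*(-2218))*(-15)/8 = 3 - (3119 + 2218)*(-15)/8 = 3 - 5337*(-15)/8 = 3 - 1/8*(-80055) = 3 + 80055/8 = 80079/8 ≈ 10010.)
-378216 - H = -378216 - 1*80079/8 = -378216 - 80079/8 = -3105807/8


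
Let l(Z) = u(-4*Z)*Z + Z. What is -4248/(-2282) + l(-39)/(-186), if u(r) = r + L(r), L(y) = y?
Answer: 4774417/70742 ≈ 67.491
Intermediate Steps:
u(r) = 2*r (u(r) = r + r = 2*r)
l(Z) = Z - 8*Z**2 (l(Z) = (2*(-4*Z))*Z + Z = (-8*Z)*Z + Z = -8*Z**2 + Z = Z - 8*Z**2)
-4248/(-2282) + l(-39)/(-186) = -4248/(-2282) - 39*(1 - 8*(-39))/(-186) = -4248*(-1/2282) - 39*(1 + 312)*(-1/186) = 2124/1141 - 39*313*(-1/186) = 2124/1141 - 12207*(-1/186) = 2124/1141 + 4069/62 = 4774417/70742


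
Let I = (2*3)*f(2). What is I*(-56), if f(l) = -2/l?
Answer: 336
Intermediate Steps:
I = -6 (I = (2*3)*(-2/2) = 6*(-2*½) = 6*(-1) = -6)
I*(-56) = -6*(-56) = 336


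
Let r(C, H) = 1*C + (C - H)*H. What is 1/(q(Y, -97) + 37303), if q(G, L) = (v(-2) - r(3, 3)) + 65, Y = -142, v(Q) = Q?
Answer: 1/37363 ≈ 2.6764e-5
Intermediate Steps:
r(C, H) = C + H*(C - H)
q(G, L) = 60 (q(G, L) = (-2 - (3 - 1*3² + 3*3)) + 65 = (-2 - (3 - 1*9 + 9)) + 65 = (-2 - (3 - 9 + 9)) + 65 = (-2 - 1*3) + 65 = (-2 - 3) + 65 = -5 + 65 = 60)
1/(q(Y, -97) + 37303) = 1/(60 + 37303) = 1/37363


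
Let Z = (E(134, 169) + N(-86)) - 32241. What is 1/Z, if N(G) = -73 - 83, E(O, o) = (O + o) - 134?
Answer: -1/32228 ≈ -3.1029e-5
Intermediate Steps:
E(O, o) = -134 + O + o
N(G) = -156
Z = -32228 (Z = ((-134 + 134 + 169) - 156) - 32241 = (169 - 156) - 32241 = 13 - 32241 = -32228)
1/Z = 1/(-32228) = -1/32228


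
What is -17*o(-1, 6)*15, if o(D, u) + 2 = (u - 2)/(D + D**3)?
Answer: 1020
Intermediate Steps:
o(D, u) = -2 + (-2 + u)/(D + D**3) (o(D, u) = -2 + (u - 2)/(D + D**3) = -2 + (-2 + u)/(D + D**3))
-17*o(-1, 6)*15 = -17*(-2 + 6 - 2*(-1) - 2*(-1)**3)/(-1 + (-1)**3)*15 = -17*(-2 + 6 + 2 - 2*(-1))/(-1 - 1)*15 = -17*(-2 + 6 + 2 + 2)/(-2)*15 = -(-17)*8/2*15 = -17*(-4)*15 = 68*15 = 1020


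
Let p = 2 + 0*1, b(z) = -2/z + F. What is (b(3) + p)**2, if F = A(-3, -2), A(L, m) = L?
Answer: 25/9 ≈ 2.7778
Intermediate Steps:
F = -3
b(z) = -3 - 2/z (b(z) = -2/z - 3 = -3 - 2/z)
p = 2 (p = 2 + 0 = 2)
(b(3) + p)**2 = ((-3 - 2/3) + 2)**2 = (-11/3 + 2)**2 = (-5/3)**2 = 25/9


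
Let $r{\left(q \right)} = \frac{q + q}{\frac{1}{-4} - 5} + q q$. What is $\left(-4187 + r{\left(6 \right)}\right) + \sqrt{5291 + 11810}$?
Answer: $- \frac{29073}{7} + 7 \sqrt{349} \approx -4022.5$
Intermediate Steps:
$r{\left(q \right)} = q^{2} - \frac{8 q}{21}$ ($r{\left(q \right)} = \frac{2 q}{- \frac{1}{4} - 5} + q^{2} = \frac{2 q}{- \frac{21}{4}} + q^{2} = 2 q \left(- \frac{4}{21}\right) + q^{2} = - \frac{8 q}{21} + q^{2} = q^{2} - \frac{8 q}{21}$)
$\left(-4187 + r{\left(6 \right)}\right) + \sqrt{5291 + 11810} = \left(-4187 + \frac{1}{21} \cdot 6 \left(-8 + 21 \cdot 6\right)\right) + \sqrt{5291 + 11810} = \left(-4187 + \frac{1}{21} \cdot 6 \left(-8 + 126\right)\right) + \sqrt{17101} = \left(-4187 + \frac{1}{21} \cdot 6 \cdot 118\right) + 7 \sqrt{349} = \left(-4187 + \frac{236}{7}\right) + 7 \sqrt{349} = - \frac{29073}{7} + 7 \sqrt{349}$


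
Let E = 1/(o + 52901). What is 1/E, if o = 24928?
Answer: 77829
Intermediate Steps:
E = 1/77829 (E = 1/(24928 + 52901) = 1/77829 ≈ 1.2849e-5)
1/E = 1/(1/77829) = 77829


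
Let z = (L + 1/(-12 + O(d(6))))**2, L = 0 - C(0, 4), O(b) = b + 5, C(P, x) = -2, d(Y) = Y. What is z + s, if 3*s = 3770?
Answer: 3773/3 ≈ 1257.7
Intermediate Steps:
s = 3770/3 (s = (1/3)*3770 = 3770/3 ≈ 1256.7)
O(b) = 5 + b
L = 2 (L = 0 - 1*(-2) = 0 + 2 = 2)
z = 1 (z = (2 + 1/(-12 + (5 + 6)))**2 = (2 + 1/(-12 + 11))**2 = (2 + 1/(-1))**2 = (2 - 1)**2 = 1**2 = 1)
z + s = 1 + 3770/3 = 3773/3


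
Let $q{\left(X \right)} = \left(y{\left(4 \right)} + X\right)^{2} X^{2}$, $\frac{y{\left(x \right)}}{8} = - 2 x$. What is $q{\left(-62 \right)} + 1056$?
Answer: $61028400$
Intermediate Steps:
$y{\left(x \right)} = - 16 x$ ($y{\left(x \right)} = 8 \left(- 2 x\right) = - 16 x$)
$q{\left(X \right)} = X^{2} \left(-64 + X\right)^{2}$ ($q{\left(X \right)} = \left(\left(-16\right) 4 + X\right)^{2} X^{2} = \left(-64 + X\right)^{2} X^{2} = X^{2} \left(-64 + X\right)^{2}$)
$q{\left(-62 \right)} + 1056 = \left(-62\right)^{2} \left(-64 - 62\right)^{2} + 1056 = 3844 \left(-126\right)^{2} + 1056 = 3844 \cdot 15876 + 1056 = 61027344 + 1056 = 61028400$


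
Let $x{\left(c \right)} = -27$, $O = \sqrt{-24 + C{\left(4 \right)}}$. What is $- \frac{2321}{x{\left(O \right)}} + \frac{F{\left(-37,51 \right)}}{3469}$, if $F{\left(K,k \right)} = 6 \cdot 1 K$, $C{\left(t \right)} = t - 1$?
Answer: $\frac{8045555}{93663} \approx 85.899$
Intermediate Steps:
$C{\left(t \right)} = -1 + t$
$O = i \sqrt{21}$ ($O = \sqrt{-24 + \left(-1 + 4\right)} = \sqrt{-24 + 3} = \sqrt{-21} = i \sqrt{21} \approx 4.5826 i$)
$F{\left(K,k \right)} = 6 K$
$- \frac{2321}{x{\left(O \right)}} + \frac{F{\left(-37,51 \right)}}{3469} = - \frac{2321}{-27} + \frac{6 \left(-37\right)}{3469} = \left(-2321\right) \left(- \frac{1}{27}\right) - \frac{222}{3469} = \frac{2321}{27} - \frac{222}{3469} = \frac{8045555}{93663}$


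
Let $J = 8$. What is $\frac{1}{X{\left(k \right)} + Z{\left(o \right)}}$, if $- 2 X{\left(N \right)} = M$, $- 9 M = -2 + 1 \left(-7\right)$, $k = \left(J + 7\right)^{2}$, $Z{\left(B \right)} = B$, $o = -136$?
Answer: $- \frac{2}{273} \approx -0.007326$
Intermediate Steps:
$k = 225$ ($k = \left(8 + 7\right)^{2} = 15^{2} = 225$)
$M = 1$ ($M = - \frac{-2 + 1 \left(-7\right)}{9} = - \frac{-2 - 7}{9} = \left(- \frac{1}{9}\right) \left(-9\right) = 1$)
$X{\left(N \right)} = - \frac{1}{2}$ ($X{\left(N \right)} = \left(- \frac{1}{2}\right) 1 = - \frac{1}{2}$)
$\frac{1}{X{\left(k \right)} + Z{\left(o \right)}} = \frac{1}{- \frac{1}{2} - 136} = \frac{1}{- \frac{273}{2}} = - \frac{2}{273}$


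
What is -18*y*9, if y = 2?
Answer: -324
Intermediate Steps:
-18*y*9 = -18*2*9 = -36*9 = -324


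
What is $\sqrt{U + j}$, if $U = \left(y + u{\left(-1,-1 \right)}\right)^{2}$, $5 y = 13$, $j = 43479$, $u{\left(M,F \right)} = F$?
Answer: $\frac{\sqrt{1087039}}{5} \approx 208.52$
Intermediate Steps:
$y = \frac{13}{5}$ ($y = \frac{1}{5} \cdot 13 = \frac{13}{5} \approx 2.6$)
$U = \frac{64}{25}$ ($U = \left(\frac{13}{5} - 1\right)^{2} = \left(\frac{8}{5}\right)^{2} = \frac{64}{25} \approx 2.56$)
$\sqrt{U + j} = \sqrt{\frac{64}{25} + 43479} = \sqrt{\frac{1087039}{25}} = \frac{\sqrt{1087039}}{5}$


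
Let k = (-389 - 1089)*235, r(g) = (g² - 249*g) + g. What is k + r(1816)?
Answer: 2500158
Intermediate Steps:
r(g) = g² - 248*g
k = -347330 (k = -1478*235 = -347330)
k + r(1816) = -347330 + 1816*(-248 + 1816) = -347330 + 1816*1568 = -347330 + 2847488 = 2500158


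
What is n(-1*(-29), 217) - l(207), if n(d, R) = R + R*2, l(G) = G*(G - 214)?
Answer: 2100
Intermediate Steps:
l(G) = G*(-214 + G)
n(d, R) = 3*R (n(d, R) = R + 2*R = 3*R)
n(-1*(-29), 217) - l(207) = 3*217 - 207*(-214 + 207) = 651 - 207*(-7) = 651 - 1*(-1449) = 651 + 1449 = 2100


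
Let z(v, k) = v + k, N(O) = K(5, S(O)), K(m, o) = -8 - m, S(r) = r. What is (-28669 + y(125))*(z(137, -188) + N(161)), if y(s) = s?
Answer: 1826816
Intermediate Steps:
N(O) = -13 (N(O) = -8 - 1*5 = -8 - 5 = -13)
z(v, k) = k + v
(-28669 + y(125))*(z(137, -188) + N(161)) = (-28669 + 125)*((-188 + 137) - 13) = -28544*(-51 - 13) = -28544*(-64) = 1826816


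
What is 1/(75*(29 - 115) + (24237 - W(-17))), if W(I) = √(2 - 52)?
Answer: 17787/316377419 + 5*I*√2/316377419 ≈ 5.6221e-5 + 2.235e-8*I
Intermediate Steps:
W(I) = 5*I*√2 (W(I) = √(-50) = 5*I*√2)
1/(75*(29 - 115) + (24237 - W(-17))) = 1/(75*(29 - 115) + (24237 - 5*I*√2)) = 1/(75*(-86) + (24237 - 5*I*√2)) = 1/(-6450 + (24237 - 5*I*√2)) = 1/(17787 - 5*I*√2)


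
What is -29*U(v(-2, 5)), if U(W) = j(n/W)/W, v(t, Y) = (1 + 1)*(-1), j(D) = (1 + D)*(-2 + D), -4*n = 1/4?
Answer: -60291/2048 ≈ -29.439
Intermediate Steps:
n = -1/16 (n = -¼/4 = -¼*¼ = -1/16 ≈ -0.062500)
v(t, Y) = -2 (v(t, Y) = 2*(-1) = -2)
U(W) = (-2 + 1/(16*W) + 1/(256*W²))/W (U(W) = (-2 + (-1/(16*W))² - (-1)/(16*W))/W = (-2 + 1/(256*W²) + 1/(16*W))/W = (-2 + 1/(16*W) + 1/(256*W²))/W)
-29*U(v(-2, 5)) = -29*(1 - 512*(-2)² + 16*(-2))/(256*(-2)³) = -29*(-1)*(1 - 512*4 - 32)/(256*8) = -29*(-1)*(1 - 2048 - 32)/(256*8) = -29*(-1)*(-2079)/(256*8) = -29*2079/2048 = -60291/2048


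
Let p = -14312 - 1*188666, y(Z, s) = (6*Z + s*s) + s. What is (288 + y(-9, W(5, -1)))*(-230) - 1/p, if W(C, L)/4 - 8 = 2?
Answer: -87487577559/202978 ≈ -4.3102e+5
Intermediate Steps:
W(C, L) = 40 (W(C, L) = 32 + 4*2 = 32 + 8 = 40)
y(Z, s) = s + s² + 6*Z (y(Z, s) = (6*Z + s²) + s = (s² + 6*Z) + s = s + s² + 6*Z)
p = -202978 (p = -14312 - 188666 = -202978)
(288 + y(-9, W(5, -1)))*(-230) - 1/p = (288 + (40 + 40² + 6*(-9)))*(-230) - 1/(-202978) = (288 + (40 + 1600 - 54))*(-230) - 1*(-1/202978) = (288 + 1586)*(-230) + 1/202978 = 1874*(-230) + 1/202978 = -431020 + 1/202978 = -87487577559/202978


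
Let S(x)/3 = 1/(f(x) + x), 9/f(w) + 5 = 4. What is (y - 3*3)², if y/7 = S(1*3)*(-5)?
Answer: 289/4 ≈ 72.250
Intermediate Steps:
f(w) = -9 (f(w) = 9/(-5 + 4) = 9/(-1) = 9*(-1) = -9)
S(x) = 3/(-9 + x)
y = 35/2 (y = 7*((3/(-9 + 1*3))*(-5)) = 7*((3/(-9 + 3))*(-5)) = 7*((3/(-6))*(-5)) = 7*((3*(-⅙))*(-5)) = 7*(-½*(-5)) = 7*(5/2) = 35/2 ≈ 17.500)
(y - 3*3)² = (35/2 - 3*3)² = (35/2 - 9)² = (17/2)² = 289/4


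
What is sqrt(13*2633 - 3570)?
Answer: sqrt(30659) ≈ 175.10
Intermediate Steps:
sqrt(13*2633 - 3570) = sqrt(34229 - 3570) = sqrt(30659)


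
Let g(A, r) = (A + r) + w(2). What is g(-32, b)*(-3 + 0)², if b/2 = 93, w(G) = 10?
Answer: 1476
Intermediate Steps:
b = 186 (b = 2*93 = 186)
g(A, r) = 10 + A + r (g(A, r) = (A + r) + 10 = 10 + A + r)
g(-32, b)*(-3 + 0)² = (10 - 32 + 186)*(-3 + 0)² = 164*(-3)² = 164*9 = 1476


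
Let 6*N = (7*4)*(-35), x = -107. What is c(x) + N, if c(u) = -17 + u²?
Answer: 33806/3 ≈ 11269.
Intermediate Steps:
N = -490/3 (N = ((7*4)*(-35))/6 = (28*(-35))/6 = (⅙)*(-980) = -490/3 ≈ -163.33)
c(x) + N = (-17 + (-107)²) - 490/3 = (-17 + 11449) - 490/3 = 11432 - 490/3 = 33806/3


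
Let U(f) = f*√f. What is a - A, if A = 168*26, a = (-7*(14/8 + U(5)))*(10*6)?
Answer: -5103 - 2100*√5 ≈ -9798.8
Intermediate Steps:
U(f) = f^(3/2)
a = -735 - 2100*√5 (a = (-7*(14/8 + 5^(3/2)))*(10*6) = -7*(14*(⅛) + 5*√5)*60 = -7*(7/4 + 5*√5)*60 = (-49/4 - 35*√5)*60 = -735 - 2100*√5 ≈ -5430.7)
A = 4368
a - A = (-735 - 2100*√5) - 1*4368 = (-735 - 2100*√5) - 4368 = -5103 - 2100*√5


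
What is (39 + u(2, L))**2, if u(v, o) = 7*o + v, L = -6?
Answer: 1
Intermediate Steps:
u(v, o) = v + 7*o
(39 + u(2, L))**2 = (39 + (2 + 7*(-6)))**2 = (39 + (2 - 42))**2 = (39 - 40)**2 = (-1)**2 = 1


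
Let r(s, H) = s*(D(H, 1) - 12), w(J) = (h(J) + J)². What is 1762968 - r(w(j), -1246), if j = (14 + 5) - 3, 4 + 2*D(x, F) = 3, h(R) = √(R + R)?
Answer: 1766568 + 1600*√2 ≈ 1.7688e+6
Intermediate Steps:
h(R) = √2*√R (h(R) = √(2*R) = √2*√R)
D(x, F) = -½ (D(x, F) = -2 + (½)*3 = -2 + 3/2 = -½)
j = 16 (j = 19 - 3 = 16)
w(J) = (J + √2*√J)² (w(J) = (√2*√J + J)² = (J + √2*√J)²)
r(s, H) = -25*s/2 (r(s, H) = s*(-½ - 12) = s*(-25/2) = -25*s/2)
1762968 - r(w(j), -1246) = 1762968 - (-25)*(16 + √2*√16)²/2 = 1762968 - (-25)*(16 + √2*4)²/2 = 1762968 - (-25)*(16 + 4*√2)²/2 = 1762968 + 25*(16 + 4*√2)²/2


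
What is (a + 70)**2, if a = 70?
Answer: 19600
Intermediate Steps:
(a + 70)**2 = (70 + 70)**2 = 140**2 = 19600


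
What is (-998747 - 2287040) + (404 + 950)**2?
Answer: -1452471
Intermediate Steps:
(-998747 - 2287040) + (404 + 950)**2 = -3285787 + 1354**2 = -3285787 + 1833316 = -1452471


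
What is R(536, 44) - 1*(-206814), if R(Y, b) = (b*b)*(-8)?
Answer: 191326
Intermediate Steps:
R(Y, b) = -8*b**2 (R(Y, b) = b**2*(-8) = -8*b**2)
R(536, 44) - 1*(-206814) = -8*44**2 - 1*(-206814) = -8*1936 + 206814 = -15488 + 206814 = 191326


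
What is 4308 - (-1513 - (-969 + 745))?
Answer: 5597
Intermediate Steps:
4308 - (-1513 - (-969 + 745)) = 4308 - (-1513 - 1*(-224)) = 4308 - (-1513 + 224) = 4308 - 1*(-1289) = 4308 + 1289 = 5597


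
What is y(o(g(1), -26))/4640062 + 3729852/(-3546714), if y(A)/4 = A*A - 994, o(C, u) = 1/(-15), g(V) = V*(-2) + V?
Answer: -324765866299412/308568241055025 ≈ -1.0525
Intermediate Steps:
g(V) = -V (g(V) = -2*V + V = -V)
o(C, u) = -1/15
y(A) = -3976 + 4*A**2 (y(A) = 4*(A*A - 994) = 4*(A**2 - 994) = 4*(-994 + A**2) = -3976 + 4*A**2)
y(o(g(1), -26))/4640062 + 3729852/(-3546714) = (-3976 + 4*(-1/15)**2)/4640062 + 3729852/(-3546714) = (-3976 + 4*(1/225))*(1/4640062) + 3729852*(-1/3546714) = (-3976 + 4/225)*(1/4640062) - 621642/591119 = -894596/225*1/4640062 - 621642/591119 = -447298/522006975 - 621642/591119 = -324765866299412/308568241055025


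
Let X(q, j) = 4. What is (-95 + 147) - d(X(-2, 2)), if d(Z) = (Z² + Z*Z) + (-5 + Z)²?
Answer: 19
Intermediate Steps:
d(Z) = (-5 + Z)² + 2*Z² (d(Z) = (Z² + Z²) + (-5 + Z)² = 2*Z² + (-5 + Z)² = (-5 + Z)² + 2*Z²)
(-95 + 147) - d(X(-2, 2)) = (-95 + 147) - ((-5 + 4)² + 2*4²) = 52 - ((-1)² + 2*16) = 52 - (1 + 32) = 52 - 1*33 = 52 - 33 = 19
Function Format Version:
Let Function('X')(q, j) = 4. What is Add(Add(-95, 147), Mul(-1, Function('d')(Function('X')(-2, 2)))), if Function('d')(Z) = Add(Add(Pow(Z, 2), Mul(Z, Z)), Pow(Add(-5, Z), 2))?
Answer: 19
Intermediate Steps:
Function('d')(Z) = Add(Pow(Add(-5, Z), 2), Mul(2, Pow(Z, 2))) (Function('d')(Z) = Add(Add(Pow(Z, 2), Pow(Z, 2)), Pow(Add(-5, Z), 2)) = Add(Mul(2, Pow(Z, 2)), Pow(Add(-5, Z), 2)) = Add(Pow(Add(-5, Z), 2), Mul(2, Pow(Z, 2))))
Add(Add(-95, 147), Mul(-1, Function('d')(Function('X')(-2, 2)))) = Add(Add(-95, 147), Mul(-1, Add(Pow(Add(-5, 4), 2), Mul(2, Pow(4, 2))))) = Add(52, Mul(-1, Add(Pow(-1, 2), Mul(2, 16)))) = Add(52, Mul(-1, Add(1, 32))) = Add(52, Mul(-1, 33)) = Add(52, -33) = 19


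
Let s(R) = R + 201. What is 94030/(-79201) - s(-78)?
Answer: -9835753/79201 ≈ -124.19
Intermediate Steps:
s(R) = 201 + R
94030/(-79201) - s(-78) = 94030/(-79201) - (201 - 78) = 94030*(-1/79201) - 1*123 = -94030/79201 - 123 = -9835753/79201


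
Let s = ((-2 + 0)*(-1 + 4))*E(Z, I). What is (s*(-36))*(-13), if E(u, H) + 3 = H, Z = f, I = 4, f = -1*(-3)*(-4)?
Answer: -2808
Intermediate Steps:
f = -12 (f = 3*(-4) = -12)
Z = -12
E(u, H) = -3 + H
s = -6 (s = ((-2 + 0)*(-1 + 4))*(-3 + 4) = -2*3*1 = -6*1 = -6)
(s*(-36))*(-13) = -6*(-36)*(-13) = 216*(-13) = -2808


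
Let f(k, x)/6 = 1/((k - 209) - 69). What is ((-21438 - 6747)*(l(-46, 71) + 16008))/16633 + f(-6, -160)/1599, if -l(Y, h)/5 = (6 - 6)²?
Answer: -34148424255913/1258885238 ≈ -27126.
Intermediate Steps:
l(Y, h) = 0 (l(Y, h) = -5*(6 - 6)² = -5*0² = -5*0 = 0)
f(k, x) = 6/(-278 + k) (f(k, x) = 6/((k - 209) - 69) = 6/((-209 + k) - 69) = 6/(-278 + k))
((-21438 - 6747)*(l(-46, 71) + 16008))/16633 + f(-6, -160)/1599 = ((-21438 - 6747)*(0 + 16008))/16633 + (6/(-278 - 6))/1599 = -28185*16008*(1/16633) + (6/(-284))*(1/1599) = -451185480*1/16633 + (6*(-1/284))*(1/1599) = -451185480/16633 - 3/142*1/1599 = -451185480/16633 - 1/75686 = -34148424255913/1258885238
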